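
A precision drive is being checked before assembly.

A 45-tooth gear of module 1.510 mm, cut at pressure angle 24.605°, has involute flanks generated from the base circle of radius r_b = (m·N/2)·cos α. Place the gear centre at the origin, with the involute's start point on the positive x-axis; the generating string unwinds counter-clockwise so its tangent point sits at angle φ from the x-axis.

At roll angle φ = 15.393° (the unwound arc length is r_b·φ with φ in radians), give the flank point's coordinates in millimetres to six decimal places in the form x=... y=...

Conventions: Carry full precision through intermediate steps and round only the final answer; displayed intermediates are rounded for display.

x=31.984810 y=0.198226

class = single-mesh tooth geometry [base-circle involute, m = 1.510, 45T]
pitch radius r_p = m·N/2 = 1.510·45/2 = 33.975000
base radius r_b = r_p·cos α = 33.975000·cos 24.605° = 30.890062
roll angle φ = 15.393° = 0.26865853 rad
x = r_b·(cos φ + φ·sin φ) = 31.984810
y = r_b·(sin φ − φ·cos φ) = 0.198226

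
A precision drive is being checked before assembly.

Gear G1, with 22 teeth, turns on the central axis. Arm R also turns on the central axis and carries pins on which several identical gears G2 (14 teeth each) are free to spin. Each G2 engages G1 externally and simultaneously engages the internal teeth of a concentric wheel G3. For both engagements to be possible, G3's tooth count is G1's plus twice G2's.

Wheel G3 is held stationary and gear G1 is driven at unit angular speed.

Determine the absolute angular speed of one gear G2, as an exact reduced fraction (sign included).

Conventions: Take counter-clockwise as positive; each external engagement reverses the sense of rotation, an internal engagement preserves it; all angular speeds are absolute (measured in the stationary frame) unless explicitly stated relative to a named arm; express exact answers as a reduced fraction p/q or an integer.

class = planetary set [G3 = 22+2·14 = 50; Willis about the carrier]
ring teeth: 22 + 2·14 = 50
22(ω_sun−ω_arm) = −50(ω_ring−ω_arm),  ω_ring = 0, ω_sun = 1
22(1−ω_arm) = −50(0−ω_arm)  ⇒  72·ω_arm = 22  ⇒  ω_arm = 11/36
sun–planet mesh: 22·(1−11/36) = −14·(ω_p−ω_arm)  ⇒  ω_p−ω_arm = -275/252
ω_p = 11/36 − 275/252 = -11/14
exact speed ratio = -11/14

-11/14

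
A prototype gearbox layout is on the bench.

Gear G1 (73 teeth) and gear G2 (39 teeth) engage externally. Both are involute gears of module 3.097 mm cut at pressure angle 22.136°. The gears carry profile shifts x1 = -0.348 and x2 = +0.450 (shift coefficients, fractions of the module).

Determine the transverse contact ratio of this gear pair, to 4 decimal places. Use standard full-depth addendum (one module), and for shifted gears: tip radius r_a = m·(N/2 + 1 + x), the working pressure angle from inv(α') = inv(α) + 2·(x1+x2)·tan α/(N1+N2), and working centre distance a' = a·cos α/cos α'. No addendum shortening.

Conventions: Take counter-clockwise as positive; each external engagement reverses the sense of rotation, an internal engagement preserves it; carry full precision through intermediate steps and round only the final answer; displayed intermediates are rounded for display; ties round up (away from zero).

1.5962

single-mesh involute tooth geometry (73T engaging 39T at module 3.097)
base radii: r_b1 = 104.708518, r_b2 = 55.940167
tip radii: r_a1 = 115.059744, r_a2 = 64.882150
inv(α') = inv(22.136°) + 2·(-0.348+0.450)·tan α/(73+39) = 0.02118485  ⇒  α' = 22.38932°
a' = a·cos α / cos α' = 173.4320·cos 22.136°/cos 22.38932° = 173.746184
action lengths: √(r_a1²−r_b1²) = 47.695608, √(r_a2²−r_b2²) = 32.869304
base pitch p_b = π·m·cos α = 9.012370
CR = (47.695608 + 32.869304 − 173.746184·sin 22.38932°)/9.012370 = 1.596177
contact ratio ≈ 1.5962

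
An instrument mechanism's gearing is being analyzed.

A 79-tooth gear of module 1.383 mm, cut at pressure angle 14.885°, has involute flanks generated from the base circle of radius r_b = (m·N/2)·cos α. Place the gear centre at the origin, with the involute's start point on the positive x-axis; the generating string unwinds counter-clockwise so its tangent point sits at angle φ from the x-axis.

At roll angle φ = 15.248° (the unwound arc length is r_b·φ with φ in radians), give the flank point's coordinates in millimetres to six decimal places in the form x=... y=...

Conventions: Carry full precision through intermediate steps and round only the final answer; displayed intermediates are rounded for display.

x=54.631968 y=0.329356

topology: single-mesh involute geometry — m = 1.383, N = 79
pitch radius r_p = m·N/2 = 1.383·79/2 = 54.628500
base radius r_b = r_p·cos α = 54.628500·cos 14.885° = 52.795351
roll angle φ = 15.248° = 0.26612780 rad
x = r_b·(cos φ + φ·sin φ) = 54.631968
y = r_b·(sin φ − φ·cos φ) = 0.329356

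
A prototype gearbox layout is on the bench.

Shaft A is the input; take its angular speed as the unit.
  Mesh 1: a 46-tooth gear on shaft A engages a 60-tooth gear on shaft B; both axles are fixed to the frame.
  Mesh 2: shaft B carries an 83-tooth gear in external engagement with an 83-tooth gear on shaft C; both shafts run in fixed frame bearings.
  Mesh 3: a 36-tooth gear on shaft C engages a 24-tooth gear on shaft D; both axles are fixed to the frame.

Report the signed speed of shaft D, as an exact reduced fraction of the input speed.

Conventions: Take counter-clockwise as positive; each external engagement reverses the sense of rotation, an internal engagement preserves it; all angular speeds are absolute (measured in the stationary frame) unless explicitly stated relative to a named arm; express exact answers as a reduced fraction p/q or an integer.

-23/20

3-mesh fixed-axis compound train (all bearings frame-fixed)
mesh 1 [46T→60T]: |ω|/ω_in = 1×46/60 = 23/30, sense flips to −
mesh 2 [83T→83T]: |ω|/ω_in = (23/30)×83/83 = 23/30, sense flips to +
mesh 3 [36T→24T]: |ω|/ω_in = (23/30)×36/24 = 23/20, sense flips to −
signed output speed (× input speed) = -23/20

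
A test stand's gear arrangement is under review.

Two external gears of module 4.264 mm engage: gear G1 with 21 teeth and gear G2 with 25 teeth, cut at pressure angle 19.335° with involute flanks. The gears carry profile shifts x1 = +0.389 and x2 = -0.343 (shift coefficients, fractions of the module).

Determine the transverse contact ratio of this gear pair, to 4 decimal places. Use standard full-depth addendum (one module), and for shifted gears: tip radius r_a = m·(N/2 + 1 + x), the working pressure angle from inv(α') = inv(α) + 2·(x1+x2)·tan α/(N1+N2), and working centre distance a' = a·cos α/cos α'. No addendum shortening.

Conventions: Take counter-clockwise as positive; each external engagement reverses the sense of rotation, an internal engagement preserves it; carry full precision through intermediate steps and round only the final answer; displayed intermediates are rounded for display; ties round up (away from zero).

1.5684

topology: single-mesh involute geometry — m = 4.264, 21T/25T pair
base radii: r_b1 = 42.246809, r_b2 = 50.293820
tip radii: r_a1 = 50.694696, r_a2 = 56.101448
inv(α') = inv(19.335°) + 2·(+0.389-0.343)·tan α/(21+25) = 0.01412330  ⇒  α' = 19.65579°
a' = a·cos α / cos α' = 98.0720·cos 19.335°/cos 19.65579° = 98.266587
action lengths: √(r_a1²−r_b1²) = 28.020695, √(r_a2²−r_b2²) = 24.857677
base pitch p_b = π·m·cos α = 12.640216
CR = (28.020695 + 24.857677 − 98.266587·sin 19.65579°)/12.640216 = 1.568372
contact ratio ≈ 1.5684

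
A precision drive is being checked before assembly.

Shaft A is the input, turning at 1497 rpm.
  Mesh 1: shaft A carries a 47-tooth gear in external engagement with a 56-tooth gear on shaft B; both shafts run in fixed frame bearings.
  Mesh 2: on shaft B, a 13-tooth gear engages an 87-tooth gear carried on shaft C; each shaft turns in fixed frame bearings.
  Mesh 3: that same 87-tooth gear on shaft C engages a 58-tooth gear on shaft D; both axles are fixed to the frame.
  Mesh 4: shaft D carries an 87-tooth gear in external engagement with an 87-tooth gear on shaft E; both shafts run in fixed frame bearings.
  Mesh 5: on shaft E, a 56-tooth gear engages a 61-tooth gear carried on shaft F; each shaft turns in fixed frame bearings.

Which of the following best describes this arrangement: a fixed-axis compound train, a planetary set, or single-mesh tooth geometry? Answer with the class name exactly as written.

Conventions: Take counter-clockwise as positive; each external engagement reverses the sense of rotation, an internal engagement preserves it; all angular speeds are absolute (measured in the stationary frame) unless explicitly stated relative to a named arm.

recognized (6 fixed axles, 5 meshes): fixed-axis compound train
classification: fixed-axis compound train

fixed-axis compound train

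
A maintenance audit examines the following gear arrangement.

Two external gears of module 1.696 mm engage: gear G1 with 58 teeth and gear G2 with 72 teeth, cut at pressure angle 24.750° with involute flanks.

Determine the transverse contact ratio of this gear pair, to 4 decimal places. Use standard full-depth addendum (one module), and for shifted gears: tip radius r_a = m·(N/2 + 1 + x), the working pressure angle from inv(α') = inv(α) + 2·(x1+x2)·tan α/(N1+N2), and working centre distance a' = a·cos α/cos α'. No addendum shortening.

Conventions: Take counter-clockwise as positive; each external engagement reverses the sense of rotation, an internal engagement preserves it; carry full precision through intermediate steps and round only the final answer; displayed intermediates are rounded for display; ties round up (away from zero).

single-mesh involute tooth geometry (58T engaging 72T at module 1.696)
base radii: r_b1 = 44.666114, r_b2 = 55.447590
tip radii: r_a1 = 50.880000, r_a2 = 62.752000
no profile shift: α' = α, a' = a
action lengths: √(r_a1²−r_b1²) = 24.366220, √(r_a2²−r_b2²) = 29.383300
base pitch p_b = π·m·cos α = 4.838715
CR = (24.366220 + 29.383300 − 110.240000·sin 24.75000°)/4.838715 = 1.569935
contact ratio ≈ 1.5699

1.5699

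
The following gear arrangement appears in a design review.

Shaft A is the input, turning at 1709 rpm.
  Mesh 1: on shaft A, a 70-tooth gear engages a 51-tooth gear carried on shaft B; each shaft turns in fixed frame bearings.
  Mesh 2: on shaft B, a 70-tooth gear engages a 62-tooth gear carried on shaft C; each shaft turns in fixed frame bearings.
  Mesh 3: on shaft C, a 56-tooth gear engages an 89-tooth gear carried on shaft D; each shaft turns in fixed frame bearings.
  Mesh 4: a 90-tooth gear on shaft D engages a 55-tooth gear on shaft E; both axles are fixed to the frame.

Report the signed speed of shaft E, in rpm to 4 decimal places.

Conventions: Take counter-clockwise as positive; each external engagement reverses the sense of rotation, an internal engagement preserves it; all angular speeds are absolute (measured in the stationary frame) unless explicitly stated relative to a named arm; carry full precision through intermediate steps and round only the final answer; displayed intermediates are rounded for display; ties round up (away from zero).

+2726.8052 rpm

4-mesh fixed-axis compound train (all bearings frame-fixed)
mesh 1 [70T→51T]: ω = 1709.0000×70/51 = 2345.6863 rpm, sense flips to −
mesh 2 [70T→62T]: ω = 2345.6863×70/62 = 2648.3555 rpm, sense flips to +
mesh 3 [56T→89T]: ω = 2648.3555×56/89 = 1666.3810 rpm, sense flips to −
mesh 4 [90T→55T]: ω = 1666.3810×90/55 = 2726.8052 rpm, sense flips to +
signed output speed = +2726.8052 rpm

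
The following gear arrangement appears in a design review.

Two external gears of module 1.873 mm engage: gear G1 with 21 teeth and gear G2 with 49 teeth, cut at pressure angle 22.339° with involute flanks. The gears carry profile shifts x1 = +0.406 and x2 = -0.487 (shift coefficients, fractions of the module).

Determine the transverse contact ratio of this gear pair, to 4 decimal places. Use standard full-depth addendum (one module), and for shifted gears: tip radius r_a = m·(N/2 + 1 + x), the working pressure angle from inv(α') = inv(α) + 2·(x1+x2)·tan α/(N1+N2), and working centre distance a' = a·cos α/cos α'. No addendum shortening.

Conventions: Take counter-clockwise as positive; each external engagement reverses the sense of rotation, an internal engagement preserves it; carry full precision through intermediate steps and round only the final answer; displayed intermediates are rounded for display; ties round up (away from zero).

1.5102

single-mesh involute tooth geometry (21T engaging 49T at module 1.873)
base radii: r_b1 = 18.190553, r_b2 = 42.444624
tip radii: r_a1 = 22.299938, r_a2 = 46.849349
inv(α') = inv(22.339°) + 2·(+0.406-0.487)·tan α/(21+49) = 0.02008518  ⇒  α' = 22.01101°
a' = a·cos α / cos α' = 65.5550·cos 22.339°/cos 22.01101° = 65.402225
action lengths: √(r_a1²−r_b1²) = 12.899264, √(r_a2²−r_b2²) = 19.832181
base pitch p_b = π·m·cos α = 5.442601
CR = (12.899264 + 19.832181 − 65.402225·sin 22.01101°)/5.442601 = 1.510249
contact ratio ≈ 1.5102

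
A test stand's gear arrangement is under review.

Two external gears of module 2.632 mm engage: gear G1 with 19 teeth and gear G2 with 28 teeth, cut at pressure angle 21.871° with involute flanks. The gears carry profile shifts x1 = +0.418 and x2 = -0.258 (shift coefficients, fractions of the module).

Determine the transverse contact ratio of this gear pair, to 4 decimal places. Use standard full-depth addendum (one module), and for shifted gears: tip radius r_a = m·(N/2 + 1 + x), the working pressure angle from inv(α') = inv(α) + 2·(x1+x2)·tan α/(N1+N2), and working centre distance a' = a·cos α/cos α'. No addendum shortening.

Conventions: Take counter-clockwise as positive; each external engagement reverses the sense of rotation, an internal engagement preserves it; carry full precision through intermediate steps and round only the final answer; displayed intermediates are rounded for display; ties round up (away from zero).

topology: single-mesh involute geometry — m = 2.632, 19T/28T pair
base radii: r_b1 = 23.204335, r_b2 = 34.195862
tip radii: r_a1 = 28.736176, r_a2 = 38.800944
inv(α') = inv(21.871°) + 2·(+0.418-0.258)·tan α/(19+28) = 0.02242164  ⇒  α' = 22.79851°
a' = a·cos α / cos α' = 61.8520·cos 21.871°/cos 22.79851° = 62.264743
action lengths: √(r_a1²−r_b1²) = 16.950712, √(r_a2²−r_b2²) = 18.334565
base pitch p_b = π·m·cos α = 7.673534
CR = (16.950712 + 18.334565 − 62.264743·sin 22.79851°)/7.673534 = 1.454116
contact ratio ≈ 1.4541

1.4541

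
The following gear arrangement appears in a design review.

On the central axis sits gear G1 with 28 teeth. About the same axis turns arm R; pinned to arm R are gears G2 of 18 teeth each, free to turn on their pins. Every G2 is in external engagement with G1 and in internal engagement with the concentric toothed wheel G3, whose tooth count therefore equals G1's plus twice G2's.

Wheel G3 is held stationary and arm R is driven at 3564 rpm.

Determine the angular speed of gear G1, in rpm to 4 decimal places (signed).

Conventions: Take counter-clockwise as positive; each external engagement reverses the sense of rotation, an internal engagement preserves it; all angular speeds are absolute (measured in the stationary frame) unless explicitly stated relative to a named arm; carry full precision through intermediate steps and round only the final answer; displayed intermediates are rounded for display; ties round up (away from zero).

topology: planetary set — G1 28T / G2 18T / G3 64T, arm = carrier (Willis)
normalise by the input: solve with ω_arm = 1, then scale by 3564 rpm
ring teeth: 28 + 2·18 = 64
28(ω_sun−ω_arm) = −64(ω_ring−ω_arm),  ω_ring = 0, ω_arm = 1
ω_sun = 1 − (64/28)(0−1) = 23/7
scale: ω_sun = 23/7 × 3564 rpm = +11710.2857 rpm

+11710.2857 rpm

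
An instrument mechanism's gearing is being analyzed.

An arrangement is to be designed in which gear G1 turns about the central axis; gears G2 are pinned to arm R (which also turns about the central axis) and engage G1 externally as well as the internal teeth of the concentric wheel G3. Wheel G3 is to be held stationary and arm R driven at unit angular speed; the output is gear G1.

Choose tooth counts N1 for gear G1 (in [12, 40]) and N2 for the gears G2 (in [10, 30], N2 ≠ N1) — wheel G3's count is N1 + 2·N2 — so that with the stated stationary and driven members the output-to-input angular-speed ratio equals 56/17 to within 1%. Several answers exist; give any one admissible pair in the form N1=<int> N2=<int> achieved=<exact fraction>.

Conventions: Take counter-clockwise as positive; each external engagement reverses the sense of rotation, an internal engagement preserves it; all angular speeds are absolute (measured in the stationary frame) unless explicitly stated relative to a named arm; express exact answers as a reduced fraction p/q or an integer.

N1=17 N2=11 achieved=56/17

topology: planetary set — design target 56/17, arm = carrier (Willis)
Willis with ω_ring = 0: ω_sun/ω_arm = (N1+N3)/N1; set equal to 56/17  ⇒  N3/N1 = 56/17 − 1 = 39/17
N3 = N1 + 2·N2  ⇒  N2/N1 = (N3/N1 − 1)/2 = (39/17 − 1)/2 = 11/17
smallest multiple with N1 ≥ 12 and N2 ≥ 10: k = 1  ⇒  N1 = 1·17 = 17, N2 = 1·11 = 11 (N1 ≤ 40, N2 ≤ 30, N2 ≠ N1 ✓), N3 = 17 + 2·11 = 39
check: (N1+N3)/N1 with N1 = 17, N3 = 39 gives 56/17; |achieved − target| = 0 ≤ 14/425 ✓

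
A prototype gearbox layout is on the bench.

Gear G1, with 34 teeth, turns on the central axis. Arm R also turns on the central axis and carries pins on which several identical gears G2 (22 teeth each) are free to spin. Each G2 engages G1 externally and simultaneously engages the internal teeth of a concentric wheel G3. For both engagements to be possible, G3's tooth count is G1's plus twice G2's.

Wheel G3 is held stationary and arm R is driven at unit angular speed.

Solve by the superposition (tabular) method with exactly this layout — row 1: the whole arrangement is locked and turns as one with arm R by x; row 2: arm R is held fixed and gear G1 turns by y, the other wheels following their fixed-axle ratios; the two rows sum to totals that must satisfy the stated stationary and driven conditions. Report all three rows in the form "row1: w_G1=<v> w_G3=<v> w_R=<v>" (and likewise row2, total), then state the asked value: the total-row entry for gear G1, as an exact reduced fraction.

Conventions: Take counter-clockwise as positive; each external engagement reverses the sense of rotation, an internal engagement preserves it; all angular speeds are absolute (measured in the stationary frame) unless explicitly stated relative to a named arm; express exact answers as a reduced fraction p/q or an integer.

topology: planetary set — G1 34T / G2 22T / G3 78T, arm = carrier (Willis)
row 1 (train locked, turned with arm): all members turn x
row 2 — arm fixed, fixed-axis ratios: sun y, ring −(34/78)·y, arm 0
boundary: total ω_ring = x − (34/78)·y = 0 and total ω_arm = x = 1  ⇒  y = 39/17, x = 1
row 2 ring = −(34/78)·39/17 = -1
totals (row 1 + row 2): sun 1 + 39/17 = 56/17, ring 1 + (-1) = 0, arm 1 + 0 = 1
asked cell (total, sun) = 56/17

row1: w_G1=1 w_G3=1 w_R=1
row2: w_G1=39/17 w_G3=-1 w_R=0
total: w_G1=56/17 w_G3=0 w_R=1
asked value: 56/17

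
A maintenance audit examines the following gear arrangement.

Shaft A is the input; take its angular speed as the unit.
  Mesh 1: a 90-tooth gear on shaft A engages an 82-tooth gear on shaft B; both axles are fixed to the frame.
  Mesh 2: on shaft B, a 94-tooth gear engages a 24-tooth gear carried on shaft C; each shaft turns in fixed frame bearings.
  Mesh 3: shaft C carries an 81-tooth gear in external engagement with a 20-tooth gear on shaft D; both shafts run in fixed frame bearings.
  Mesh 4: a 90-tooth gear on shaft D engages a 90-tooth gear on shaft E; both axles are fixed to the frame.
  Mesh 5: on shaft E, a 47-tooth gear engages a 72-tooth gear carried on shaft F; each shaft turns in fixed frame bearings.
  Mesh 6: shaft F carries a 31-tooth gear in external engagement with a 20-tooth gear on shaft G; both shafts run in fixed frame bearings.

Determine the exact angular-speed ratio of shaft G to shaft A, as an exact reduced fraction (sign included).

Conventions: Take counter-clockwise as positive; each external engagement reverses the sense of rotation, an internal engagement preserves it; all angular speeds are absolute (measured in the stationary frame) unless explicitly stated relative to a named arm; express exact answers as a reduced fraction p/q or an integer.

1848933/104960

class = fixed-axis compound train [6 meshes; 6 ratios multiply, 6 sense flips]
mesh 1 [90T→82T]: running ratio 45/41, sense −
mesh 2 [94T→24T]: running ratio 705/164, sense +
mesh 3 [81T→20T]: running ratio 11421/656, sense −
mesh 4 [90T→90T]: running ratio 11421/656, sense +
mesh 5 [47T→72T]: running ratio 59643/5248, sense −
mesh 6 [31T→20T]: running ratio 1848933/104960, sense +
ω_out/ω_in = 1848933/104960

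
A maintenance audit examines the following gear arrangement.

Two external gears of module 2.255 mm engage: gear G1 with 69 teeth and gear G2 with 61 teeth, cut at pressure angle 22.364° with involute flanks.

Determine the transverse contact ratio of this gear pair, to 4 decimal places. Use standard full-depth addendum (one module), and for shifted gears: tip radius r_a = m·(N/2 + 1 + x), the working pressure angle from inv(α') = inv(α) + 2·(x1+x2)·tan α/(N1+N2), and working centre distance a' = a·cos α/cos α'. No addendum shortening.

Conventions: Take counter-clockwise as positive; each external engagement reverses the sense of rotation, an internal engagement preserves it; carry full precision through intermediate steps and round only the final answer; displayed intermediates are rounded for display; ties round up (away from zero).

single-mesh involute tooth geometry (69T engaging 61T at module 2.255)
base radii: r_b1 = 71.945983, r_b2 = 63.604420
tip radii: r_a1 = 80.052500, r_a2 = 71.032500
no profile shift: α' = α, a' = a
action lengths: √(r_a1²−r_b1²) = 35.102397, √(r_a2²−r_b2²) = 31.624260
base pitch p_b = π·m·cos α = 6.551448
CR = (35.102397 + 31.624260 − 146.575000·sin 22.36400°)/6.551448 = 1.672367
contact ratio ≈ 1.6724

1.6724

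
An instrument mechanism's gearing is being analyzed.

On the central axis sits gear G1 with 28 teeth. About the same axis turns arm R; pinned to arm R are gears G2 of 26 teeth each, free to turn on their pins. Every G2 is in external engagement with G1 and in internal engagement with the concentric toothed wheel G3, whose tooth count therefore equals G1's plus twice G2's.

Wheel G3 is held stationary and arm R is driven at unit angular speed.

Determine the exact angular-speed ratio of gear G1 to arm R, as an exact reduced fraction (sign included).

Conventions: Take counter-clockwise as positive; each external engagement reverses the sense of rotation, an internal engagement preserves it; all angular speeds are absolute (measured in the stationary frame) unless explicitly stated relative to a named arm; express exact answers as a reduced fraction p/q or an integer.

27/7

planetary set (28T centre, 26T on arm, 80T internal) — Willis relation
ring teeth: 28 + 2·26 = 80
28(ω_sun−ω_arm) = −80(ω_ring−ω_arm),  ω_ring = 0, ω_arm = 1
ω_sun = 1 − (80/28)(0−1) = 27/7
ω_out/ω_in = 27/7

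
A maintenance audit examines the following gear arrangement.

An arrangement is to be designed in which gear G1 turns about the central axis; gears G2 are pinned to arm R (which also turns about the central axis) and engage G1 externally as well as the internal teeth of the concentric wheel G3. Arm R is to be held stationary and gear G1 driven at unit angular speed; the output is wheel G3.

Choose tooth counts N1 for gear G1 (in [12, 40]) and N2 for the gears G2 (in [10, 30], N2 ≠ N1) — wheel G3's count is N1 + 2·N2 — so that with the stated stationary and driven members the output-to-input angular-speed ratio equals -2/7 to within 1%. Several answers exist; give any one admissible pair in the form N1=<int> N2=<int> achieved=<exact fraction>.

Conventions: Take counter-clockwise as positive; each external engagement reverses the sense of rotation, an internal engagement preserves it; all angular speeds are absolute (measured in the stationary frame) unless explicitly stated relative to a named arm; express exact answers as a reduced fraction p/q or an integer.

N1=12 N2=15 achieved=-2/7

class = planetary set [ratio -2/7 wanted; Willis about the carrier]
Willis with ω_arm = 0: ω_ring/ω_sun = −N1/N3; set equal to -2/7  ⇒  N3/N1 = −1/(-2/7) = 7/2
N3 = N1 + 2·N2  ⇒  N2/N1 = (N3/N1 − 1)/2 = (7/2 − 1)/2 = 5/4
smallest multiple with N1 ≥ 12 and N2 ≥ 10: k = 3  ⇒  N1 = 3·4 = 12, N2 = 3·5 = 15 (N1 ≤ 40, N2 ≤ 30, N2 ≠ N1 ✓), N3 = 12 + 2·15 = 42
check: −N1/N3 with N1 = 12, N3 = 42 gives -2/7; |achieved − target| = 0 ≤ 1/350 ✓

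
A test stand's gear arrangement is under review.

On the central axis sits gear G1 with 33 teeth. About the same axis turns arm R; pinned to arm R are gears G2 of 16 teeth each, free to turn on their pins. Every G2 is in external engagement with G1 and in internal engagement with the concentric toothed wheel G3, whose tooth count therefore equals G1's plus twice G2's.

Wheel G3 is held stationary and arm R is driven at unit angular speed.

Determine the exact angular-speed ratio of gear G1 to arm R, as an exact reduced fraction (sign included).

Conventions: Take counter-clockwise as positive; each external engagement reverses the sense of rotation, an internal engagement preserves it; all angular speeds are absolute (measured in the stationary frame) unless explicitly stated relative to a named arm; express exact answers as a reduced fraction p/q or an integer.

topology: planetary set — G1 33T / G2 16T / G3 65T, arm = carrier (Willis)
ring teeth: 33 + 2·16 = 65
33(ω_sun−ω_arm) = −65(ω_ring−ω_arm),  ω_ring = 0, ω_arm = 1
ω_sun = 1 − (65/33)(0−1) = 98/33
ω_out/ω_in = 98/33

98/33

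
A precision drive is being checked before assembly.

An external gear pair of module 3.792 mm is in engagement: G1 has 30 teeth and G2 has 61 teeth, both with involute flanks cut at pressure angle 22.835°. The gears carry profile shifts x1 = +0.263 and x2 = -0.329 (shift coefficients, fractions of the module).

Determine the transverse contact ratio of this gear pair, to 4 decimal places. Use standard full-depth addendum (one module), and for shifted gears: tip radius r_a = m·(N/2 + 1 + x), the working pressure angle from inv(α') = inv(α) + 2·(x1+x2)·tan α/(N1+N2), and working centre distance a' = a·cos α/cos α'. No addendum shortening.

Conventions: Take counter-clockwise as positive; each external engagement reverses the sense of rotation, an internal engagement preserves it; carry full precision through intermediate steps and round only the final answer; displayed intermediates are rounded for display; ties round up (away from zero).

topology: single-mesh involute geometry — m = 3.792, 30T/61T pair
base radii: r_b1 = 52.422102, r_b2 = 106.591607
tip radii: r_a1 = 61.669296, r_a2 = 118.200432
inv(α') = inv(22.835°) + 2·(+0.263-0.329)·tan α/(30+61) = 0.02192355  ⇒  α' = 22.63570°
a' = a·cos α / cos α' = 172.5360·cos 22.835°/cos 22.63570° = 172.284691
action lengths: √(r_a1²−r_b1²) = 32.481153, √(r_a2²−r_b2²) = 51.083965
base pitch p_b = π·m·cos α = 10.979259
CR = (32.481153 + 51.083965 − 172.284691·sin 22.63570°)/10.979259 = 1.571858
contact ratio ≈ 1.5719

1.5719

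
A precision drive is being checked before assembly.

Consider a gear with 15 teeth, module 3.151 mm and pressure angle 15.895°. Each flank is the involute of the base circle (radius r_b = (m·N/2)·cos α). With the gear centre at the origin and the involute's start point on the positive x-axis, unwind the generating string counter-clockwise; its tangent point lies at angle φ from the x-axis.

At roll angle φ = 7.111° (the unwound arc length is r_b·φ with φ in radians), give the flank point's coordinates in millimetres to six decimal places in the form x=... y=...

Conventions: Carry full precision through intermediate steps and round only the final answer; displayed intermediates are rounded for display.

x=22.903294 y=0.014461

recognized (one wheel, involute flank): single-mesh tooth geometry, m = 3.151, N = 15
pitch radius r_p = m·N/2 = 3.151·15/2 = 23.632500
base radius r_b = r_p·cos α = 23.632500·cos 15.895° = 22.728916
roll angle φ = 7.111° = 0.12411036 rad
x = r_b·(cos φ + φ·sin φ) = 22.903294
y = r_b·(sin φ − φ·cos φ) = 0.014461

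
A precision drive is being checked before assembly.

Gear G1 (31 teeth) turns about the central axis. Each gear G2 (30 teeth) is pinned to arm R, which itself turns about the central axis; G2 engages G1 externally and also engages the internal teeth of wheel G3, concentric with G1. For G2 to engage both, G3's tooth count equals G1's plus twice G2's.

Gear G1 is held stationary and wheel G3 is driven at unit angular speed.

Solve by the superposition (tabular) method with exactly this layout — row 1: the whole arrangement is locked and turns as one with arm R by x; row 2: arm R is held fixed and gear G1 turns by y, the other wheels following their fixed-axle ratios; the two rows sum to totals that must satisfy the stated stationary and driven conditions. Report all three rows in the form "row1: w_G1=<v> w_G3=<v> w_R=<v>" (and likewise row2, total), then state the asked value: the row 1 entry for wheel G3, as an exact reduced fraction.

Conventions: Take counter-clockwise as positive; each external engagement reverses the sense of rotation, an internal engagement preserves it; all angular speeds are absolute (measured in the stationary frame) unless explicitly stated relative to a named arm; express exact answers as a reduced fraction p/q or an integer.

row1: w_G1=91/122 w_G3=91/122 w_R=91/122
row2: w_G1=-91/122 w_G3=31/122 w_R=0
total: w_G1=0 w_G3=1 w_R=91/122
asked value: 91/122

topology: planetary set — G1 31T / G2 30T / G3 91T, arm = carrier (Willis)
row 1: whole set turns with the arm by x
row 2 — arm fixed, fixed-axis ratios: sun y, ring −(31/91)·y, arm 0
boundary: total ω_sun = x + y = 0 and total ω_ring = x − (31/91)·y = 1  ⇒  y = -91/122, x = 91/122
row 2 ring = −(31/91)·(-91/122) = 31/122
totals (row 1 + row 2): sun 91/122 + (-91/122) = 0, ring 91/122 + 31/122 = 1, arm 91/122 + 0 = 91/122
asked cell (row1, ring) = 91/122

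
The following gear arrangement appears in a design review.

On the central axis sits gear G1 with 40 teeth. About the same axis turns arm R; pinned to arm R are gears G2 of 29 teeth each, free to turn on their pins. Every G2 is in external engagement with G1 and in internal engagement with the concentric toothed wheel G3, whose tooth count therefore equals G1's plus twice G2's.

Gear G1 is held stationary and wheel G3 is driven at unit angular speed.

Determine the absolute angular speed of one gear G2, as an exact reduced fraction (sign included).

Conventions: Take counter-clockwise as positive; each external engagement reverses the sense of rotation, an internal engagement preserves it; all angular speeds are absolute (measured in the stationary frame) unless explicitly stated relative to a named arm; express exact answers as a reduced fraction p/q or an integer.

49/29

topology: planetary set — G1 40T / G2 29T / G3 98T, arm = carrier (Willis)
ring teeth: 40 + 2·29 = 98
40(ω_sun−ω_arm) = −98(ω_ring−ω_arm),  ω_sun = 0, ω_ring = 1
40(0−ω_arm) = −98(1−ω_arm)  ⇒  138·ω_arm = 98  ⇒  ω_arm = 49/69
sun–planet mesh: 40·(0−49/69) = −29·(ω_p−ω_arm)  ⇒  ω_p−ω_arm = 1960/2001
ω_p = 49/69 + 1960/2001 = 49/29
exact speed ratio = 49/29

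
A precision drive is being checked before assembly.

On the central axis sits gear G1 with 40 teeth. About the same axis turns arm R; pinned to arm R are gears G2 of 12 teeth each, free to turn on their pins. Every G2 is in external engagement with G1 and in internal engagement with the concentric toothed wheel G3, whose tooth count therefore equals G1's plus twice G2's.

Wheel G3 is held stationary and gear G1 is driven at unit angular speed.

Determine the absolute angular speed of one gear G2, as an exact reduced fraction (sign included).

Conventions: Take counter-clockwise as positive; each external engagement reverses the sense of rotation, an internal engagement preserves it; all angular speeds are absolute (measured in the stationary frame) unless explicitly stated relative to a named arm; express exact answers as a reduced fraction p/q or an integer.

class = planetary set [G3 = 40+2·12 = 64; Willis about the carrier]
ring teeth: 40 + 2·12 = 64
40(ω_sun−ω_arm) = −64(ω_ring−ω_arm),  ω_ring = 0, ω_sun = 1
40(1−ω_arm) = −64(0−ω_arm)  ⇒  104·ω_arm = 40  ⇒  ω_arm = 5/13
sun–planet mesh: 40·(1−5/13) = −12·(ω_p−ω_arm)  ⇒  ω_p−ω_arm = -80/39
ω_p = 5/13 − 80/39 = -5/3
exact speed ratio = -5/3

-5/3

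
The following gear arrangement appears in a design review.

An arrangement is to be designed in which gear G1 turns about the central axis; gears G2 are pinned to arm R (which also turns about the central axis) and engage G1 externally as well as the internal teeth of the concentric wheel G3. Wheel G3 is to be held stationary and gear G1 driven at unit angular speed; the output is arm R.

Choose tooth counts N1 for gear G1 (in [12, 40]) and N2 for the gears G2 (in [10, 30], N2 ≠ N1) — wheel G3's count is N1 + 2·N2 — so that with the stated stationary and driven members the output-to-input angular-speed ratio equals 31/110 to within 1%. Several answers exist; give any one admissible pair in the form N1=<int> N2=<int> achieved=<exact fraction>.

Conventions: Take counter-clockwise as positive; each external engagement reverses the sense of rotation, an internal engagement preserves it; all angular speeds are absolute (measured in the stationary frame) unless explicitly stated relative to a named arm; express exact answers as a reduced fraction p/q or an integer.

class = planetary set [ratio 31/110 wanted; Willis about the carrier]
Willis with ω_ring = 0: ω_arm/ω_sun = N1/(N1+N3); set equal to 31/110  ⇒  N3/N1 = 1/(31/110) − 1 = 79/31
N3 = N1 + 2·N2  ⇒  N2/N1 = (N3/N1 − 1)/2 = (79/31 − 1)/2 = 24/31
smallest multiple with N1 ≥ 12 and N2 ≥ 10: k = 1  ⇒  N1 = 1·31 = 31, N2 = 1·24 = 24 (N1 ≤ 40, N2 ≤ 30, N2 ≠ N1 ✓), N3 = 31 + 2·24 = 79
check: N1/(N1+N3) with N1 = 31, N3 = 79 gives 31/110; |achieved − target| = 0 ≤ 31/11000 ✓

N1=31 N2=24 achieved=31/110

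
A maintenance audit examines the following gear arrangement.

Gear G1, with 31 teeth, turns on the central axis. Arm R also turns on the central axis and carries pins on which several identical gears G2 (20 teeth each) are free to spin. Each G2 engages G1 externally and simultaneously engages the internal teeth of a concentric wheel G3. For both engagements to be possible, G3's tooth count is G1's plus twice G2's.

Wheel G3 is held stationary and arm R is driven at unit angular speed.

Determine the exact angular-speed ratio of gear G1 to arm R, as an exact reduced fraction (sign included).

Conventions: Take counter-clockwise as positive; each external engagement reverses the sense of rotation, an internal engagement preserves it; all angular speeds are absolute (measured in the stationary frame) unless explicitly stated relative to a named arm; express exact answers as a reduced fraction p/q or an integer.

102/31

recognized (axles ride arm R): planetary set, 31/20/71 teeth
ring teeth: 31 + 2·20 = 71
31(ω_sun−ω_arm) = −71(ω_ring−ω_arm),  ω_ring = 0, ω_arm = 1
ω_sun = 1 − (71/31)(0−1) = 102/31
ω_out/ω_in = 102/31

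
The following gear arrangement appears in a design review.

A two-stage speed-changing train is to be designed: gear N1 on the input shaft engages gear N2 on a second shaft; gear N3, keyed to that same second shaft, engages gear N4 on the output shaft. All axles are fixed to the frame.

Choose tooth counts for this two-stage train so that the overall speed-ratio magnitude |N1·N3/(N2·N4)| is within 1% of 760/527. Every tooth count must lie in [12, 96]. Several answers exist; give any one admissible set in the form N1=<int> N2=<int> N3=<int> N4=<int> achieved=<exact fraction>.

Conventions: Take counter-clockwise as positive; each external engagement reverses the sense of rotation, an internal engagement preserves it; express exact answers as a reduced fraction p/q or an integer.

N1=19 N2=17 N3=40 N4=31 achieved=760/527

class = fixed-axis compound train [2-stage, 760/527 wanted]
target = 760/527 in lowest terms: an exact hit needs N1·N3 = k·760 and N2·N4 = k·527 for one integer k, every count in [12, 96]; additionally prefer no 1:1 stage (N1 ≠ N2, N3 ≠ N4)
k = 1: N1·N3 = 760 = 19·40, N2·N4 = 527 = 17·31
achieved = 19·40/(17·31) = 760/527; |achieved − target| = 0 ≤ 38/2635 ✓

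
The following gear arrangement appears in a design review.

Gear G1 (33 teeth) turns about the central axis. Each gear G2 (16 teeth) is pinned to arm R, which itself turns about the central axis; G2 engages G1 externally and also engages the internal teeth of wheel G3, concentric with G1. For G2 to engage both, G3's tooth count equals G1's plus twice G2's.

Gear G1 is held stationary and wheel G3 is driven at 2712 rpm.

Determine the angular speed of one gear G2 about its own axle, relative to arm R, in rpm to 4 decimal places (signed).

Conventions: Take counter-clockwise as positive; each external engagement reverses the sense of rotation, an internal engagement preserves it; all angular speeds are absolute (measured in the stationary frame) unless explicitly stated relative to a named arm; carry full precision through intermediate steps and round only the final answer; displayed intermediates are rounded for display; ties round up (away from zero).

+3709.9745 rpm

topology: planetary set — G1 33T / G2 16T / G3 65T, arm = carrier (Willis)
normalise by the input: solve with ω_ring = 1, then scale by 2712 rpm
ring teeth: 33 + 2·16 = 65
33(ω_sun−ω_arm) = −65(ω_ring−ω_arm),  ω_sun = 0, ω_ring = 1
33(0−ω_arm) = −65(1−ω_arm)  ⇒  98·ω_arm = 65  ⇒  ω_arm = 65/98
sun–planet mesh: 33·(0−65/98) = −16·(ω_p−ω_arm)  ⇒  ω_p−ω_arm = 2145/1568
scale: ω_p−ω_arm = 2145/1568 × 2712 rpm = +3709.9745 rpm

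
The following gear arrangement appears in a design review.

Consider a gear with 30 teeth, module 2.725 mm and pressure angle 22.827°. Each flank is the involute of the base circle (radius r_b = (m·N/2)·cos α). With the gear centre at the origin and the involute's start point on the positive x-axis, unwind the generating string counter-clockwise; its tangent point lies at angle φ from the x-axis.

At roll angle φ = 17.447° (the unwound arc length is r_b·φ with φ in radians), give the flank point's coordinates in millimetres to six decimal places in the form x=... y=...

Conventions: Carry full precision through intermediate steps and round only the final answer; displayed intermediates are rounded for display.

x=39.380051 y=0.351301

class = single-mesh tooth geometry [base-circle involute, m = 2.725, 30T]
pitch radius r_p = m·N/2 = 2.725·30/2 = 40.875000
base radius r_b = r_p·cos α = 40.875000·cos 22.827° = 37.673688
roll angle φ = 17.447° = 0.30450759 rad
x = r_b·(cos φ + φ·sin φ) = 39.380051
y = r_b·(sin φ − φ·cos φ) = 0.351301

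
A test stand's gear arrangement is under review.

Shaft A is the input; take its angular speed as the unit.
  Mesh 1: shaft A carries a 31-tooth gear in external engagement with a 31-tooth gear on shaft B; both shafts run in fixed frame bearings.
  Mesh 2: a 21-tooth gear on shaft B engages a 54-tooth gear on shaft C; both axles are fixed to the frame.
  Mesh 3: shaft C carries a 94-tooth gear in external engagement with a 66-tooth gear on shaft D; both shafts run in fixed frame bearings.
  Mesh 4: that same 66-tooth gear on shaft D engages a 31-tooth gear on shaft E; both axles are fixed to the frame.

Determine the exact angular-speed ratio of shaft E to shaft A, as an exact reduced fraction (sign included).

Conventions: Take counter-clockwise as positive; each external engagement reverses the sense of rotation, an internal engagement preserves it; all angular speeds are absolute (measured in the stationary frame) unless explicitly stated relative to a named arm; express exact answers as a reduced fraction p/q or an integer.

class = fixed-axis compound train [4 meshes; 4 ratios multiply, 4 sense flips]
mesh 1 [31T→31T]: running ratio 1, sense −
mesh 2 [21T→54T]: running ratio 7/18, sense +
mesh 3 [94T→66T]: running ratio 329/594, sense −
mesh 4 [66T→31T]: running ratio 329/279, sense +
ω_out/ω_in = 329/279

329/279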